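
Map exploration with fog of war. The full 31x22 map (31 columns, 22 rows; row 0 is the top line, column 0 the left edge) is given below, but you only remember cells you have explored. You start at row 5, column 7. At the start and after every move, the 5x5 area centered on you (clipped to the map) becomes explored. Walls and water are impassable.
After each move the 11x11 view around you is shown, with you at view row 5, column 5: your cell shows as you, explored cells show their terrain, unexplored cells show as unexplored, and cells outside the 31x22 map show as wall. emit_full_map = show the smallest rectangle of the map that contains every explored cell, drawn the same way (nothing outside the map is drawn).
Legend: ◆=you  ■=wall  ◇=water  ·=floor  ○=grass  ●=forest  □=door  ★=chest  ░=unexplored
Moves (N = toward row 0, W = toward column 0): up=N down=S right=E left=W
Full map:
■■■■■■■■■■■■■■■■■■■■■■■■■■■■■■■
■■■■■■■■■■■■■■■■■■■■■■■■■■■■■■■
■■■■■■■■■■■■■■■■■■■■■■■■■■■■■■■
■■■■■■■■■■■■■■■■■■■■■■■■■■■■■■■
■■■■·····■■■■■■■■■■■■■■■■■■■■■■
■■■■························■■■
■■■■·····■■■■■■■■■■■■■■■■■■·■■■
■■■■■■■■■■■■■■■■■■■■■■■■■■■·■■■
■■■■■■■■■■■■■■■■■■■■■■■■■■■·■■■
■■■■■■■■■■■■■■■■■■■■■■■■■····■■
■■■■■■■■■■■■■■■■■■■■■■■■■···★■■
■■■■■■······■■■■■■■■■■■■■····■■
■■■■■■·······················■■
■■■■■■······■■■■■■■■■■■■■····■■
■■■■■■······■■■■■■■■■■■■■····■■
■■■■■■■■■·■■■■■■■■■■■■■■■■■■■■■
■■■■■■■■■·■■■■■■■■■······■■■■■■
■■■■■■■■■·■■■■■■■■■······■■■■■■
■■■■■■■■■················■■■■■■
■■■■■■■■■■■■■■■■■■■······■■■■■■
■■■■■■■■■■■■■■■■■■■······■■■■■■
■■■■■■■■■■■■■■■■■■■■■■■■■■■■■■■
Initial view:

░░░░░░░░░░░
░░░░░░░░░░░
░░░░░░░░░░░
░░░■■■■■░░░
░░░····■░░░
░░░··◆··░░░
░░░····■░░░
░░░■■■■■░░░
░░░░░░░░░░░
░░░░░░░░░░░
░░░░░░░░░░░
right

░░░░░░░░░░░
░░░░░░░░░░░
░░░░░░░░░░░
░░■■■■■■░░░
░░····■■░░░
░░···◆··░░░
░░····■■░░░
░░■■■■■■░░░
░░░░░░░░░░░
░░░░░░░░░░░
░░░░░░░░░░░

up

■■■■■■■■■■■
░░░░░░░░░░░
░░░░░░░░░░░
░░░■■■■■░░░
░░■■■■■■░░░
░░···◆■■░░░
░░······░░░
░░····■■░░░
░░■■■■■■░░░
░░░░░░░░░░░
░░░░░░░░░░░

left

■■■■■■■■■■■
░░░░░░░░░░░
░░░░░░░░░░░
░░░■■■■■■░░
░░░■■■■■■░░
░░░··◆·■■░░
░░░······░░
░░░····■■░░
░░░■■■■■■░░
░░░░░░░░░░░
░░░░░░░░░░░

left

■■■■■■■■■■■
░░░░░░░░░░░
░░░░░░░░░░░
░░░■■■■■■■░
░░░■■■■■■■░
░░░··◆··■■░
░░░·······░
░░░·····■■░
░░░░■■■■■■░
░░░░░░░░░░░
░░░░░░░░░░░

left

■■■■■■■■■■■
░░░░░░░░░░░
░░░░░░░░░░░
░░░■■■■■■■■
░░░■■■■■■■■
░░░■·◆···■■
░░░■·······
░░░■·····■■
░░░░░■■■■■■
░░░░░░░░░░░
░░░░░░░░░░░

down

░░░░░░░░░░░
░░░░░░░░░░░
░░░■■■■■■■■
░░░■■■■■■■■
░░░■·····■■
░░░■·◆·····
░░░■·····■■
░░░■■■■■■■■
░░░░░░░░░░░
░░░░░░░░░░░
░░░░░░░░░░░

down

░░░░░░░░░░░
░░░■■■■■■■■
░░░■■■■■■■■
░░░■·····■■
░░░■·······
░░░■·◆···■■
░░░■■■■■■■■
░░░■■■■■░░░
░░░░░░░░░░░
░░░░░░░░░░░
░░░░░░░░░░░

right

░░░░░░░░░░░
░░■■■■■■■■░
░░■■■■■■■■░
░░■·····■■░
░░■·······░
░░■··◆··■■░
░░■■■■■■■■░
░░■■■■■■░░░
░░░░░░░░░░░
░░░░░░░░░░░
░░░░░░░░░░░

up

░░░░░░░░░░░
░░░░░░░░░░░
░░■■■■■■■■░
░░■■■■■■■■░
░░■·····■■░
░░■··◆····░
░░■·····■■░
░░■■■■■■■■░
░░■■■■■■░░░
░░░░░░░░░░░
░░░░░░░░░░░

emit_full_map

■■■■■■■■
■■■■■■■■
■·····■■
■··◆····
■·····■■
■■■■■■■■
■■■■■■░░

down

░░░░░░░░░░░
░░■■■■■■■■░
░░■■■■■■■■░
░░■·····■■░
░░■·······░
░░■··◆··■■░
░░■■■■■■■■░
░░■■■■■■░░░
░░░░░░░░░░░
░░░░░░░░░░░
░░░░░░░░░░░

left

░░░░░░░░░░░
░░░■■■■■■■■
░░░■■■■■■■■
░░░■·····■■
░░░■·······
░░░■·◆···■■
░░░■■■■■■■■
░░░■■■■■■░░
░░░░░░░░░░░
░░░░░░░░░░░
░░░░░░░░░░░

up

░░░░░░░░░░░
░░░░░░░░░░░
░░░■■■■■■■■
░░░■■■■■■■■
░░░■·····■■
░░░■·◆·····
░░░■·····■■
░░░■■■■■■■■
░░░■■■■■■░░
░░░░░░░░░░░
░░░░░░░░░░░

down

░░░░░░░░░░░
░░░■■■■■■■■
░░░■■■■■■■■
░░░■·····■■
░░░■·······
░░░■·◆···■■
░░░■■■■■■■■
░░░■■■■■■░░
░░░░░░░░░░░
░░░░░░░░░░░
░░░░░░░░░░░

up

░░░░░░░░░░░
░░░░░░░░░░░
░░░■■■■■■■■
░░░■■■■■■■■
░░░■·····■■
░░░■·◆·····
░░░■·····■■
░░░■■■■■■■■
░░░■■■■■■░░
░░░░░░░░░░░
░░░░░░░░░░░

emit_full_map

■■■■■■■■
■■■■■■■■
■·····■■
■·◆·····
■·····■■
■■■■■■■■
■■■■■■░░


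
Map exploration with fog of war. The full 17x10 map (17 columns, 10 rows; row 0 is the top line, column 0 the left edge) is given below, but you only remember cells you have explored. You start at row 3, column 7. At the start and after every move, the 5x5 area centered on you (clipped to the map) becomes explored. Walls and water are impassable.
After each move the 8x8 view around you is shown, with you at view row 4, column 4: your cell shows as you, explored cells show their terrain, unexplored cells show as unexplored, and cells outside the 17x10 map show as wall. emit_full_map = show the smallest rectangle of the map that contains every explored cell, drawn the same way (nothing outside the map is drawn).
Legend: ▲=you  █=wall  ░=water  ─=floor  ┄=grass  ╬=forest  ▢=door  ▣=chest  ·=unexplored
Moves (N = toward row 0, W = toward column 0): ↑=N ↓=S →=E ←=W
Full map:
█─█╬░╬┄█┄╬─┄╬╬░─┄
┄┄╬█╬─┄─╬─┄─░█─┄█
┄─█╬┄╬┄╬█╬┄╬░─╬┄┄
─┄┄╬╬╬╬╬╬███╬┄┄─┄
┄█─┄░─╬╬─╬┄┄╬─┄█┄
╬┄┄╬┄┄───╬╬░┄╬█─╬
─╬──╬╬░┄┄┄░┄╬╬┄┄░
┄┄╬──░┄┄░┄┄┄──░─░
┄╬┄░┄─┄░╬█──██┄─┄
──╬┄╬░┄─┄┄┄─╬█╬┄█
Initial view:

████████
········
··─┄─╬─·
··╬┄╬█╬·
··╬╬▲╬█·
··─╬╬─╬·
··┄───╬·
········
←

████████
········
··╬─┄─╬─
··┄╬┄╬█╬
··╬╬▲╬╬█
··░─╬╬─╬
··┄┄───╬
········

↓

········
··╬─┄─╬─
··┄╬┄╬█╬
··╬╬╬╬╬█
··░─▲╬─╬
··┄┄───╬
··╬╬░┄┄·
········

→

········
·╬─┄─╬─·
·┄╬┄╬█╬·
·╬╬╬╬╬█·
·░─╬▲─╬·
·┄┄───╬·
·╬╬░┄┄┄·
········

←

········
··╬─┄─╬─
··┄╬┄╬█╬
··╬╬╬╬╬█
··░─▲╬─╬
··┄┄───╬
··╬╬░┄┄┄
········

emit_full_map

╬─┄─╬─
┄╬┄╬█╬
╬╬╬╬╬█
░─▲╬─╬
┄┄───╬
╬╬░┄┄┄

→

········
·╬─┄─╬─·
·┄╬┄╬█╬·
·╬╬╬╬╬█·
·░─╬▲─╬·
·┄┄───╬·
·╬╬░┄┄┄·
········

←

········
··╬─┄─╬─
··┄╬┄╬█╬
··╬╬╬╬╬█
··░─▲╬─╬
··┄┄───╬
··╬╬░┄┄┄
········

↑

████████
········
··╬─┄─╬─
··┄╬┄╬█╬
··╬╬▲╬╬█
··░─╬╬─╬
··┄┄───╬
··╬╬░┄┄┄

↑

████████
████████
··░╬┄█┄·
··╬─┄─╬─
··┄╬▲╬█╬
··╬╬╬╬╬█
··░─╬╬─╬
··┄┄───╬

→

████████
████████
·░╬┄█┄╬·
·╬─┄─╬─·
·┄╬┄▲█╬·
·╬╬╬╬╬█·
·░─╬╬─╬·
·┄┄───╬·

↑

████████
████████
████████
·░╬┄█┄╬·
·╬─┄▲╬─·
·┄╬┄╬█╬·
·╬╬╬╬╬█·
·░─╬╬─╬·

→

████████
████████
████████
░╬┄█┄╬─·
╬─┄─▲─┄·
┄╬┄╬█╬┄·
╬╬╬╬╬██·
░─╬╬─╬··

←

████████
████████
████████
·░╬┄█┄╬─
·╬─┄▲╬─┄
·┄╬┄╬█╬┄
·╬╬╬╬╬██
·░─╬╬─╬·

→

████████
████████
████████
░╬┄█┄╬─·
╬─┄─▲─┄·
┄╬┄╬█╬┄·
╬╬╬╬╬██·
░─╬╬─╬··

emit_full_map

░╬┄█┄╬─
╬─┄─▲─┄
┄╬┄╬█╬┄
╬╬╬╬╬██
░─╬╬─╬·
┄┄───╬·
╬╬░┄┄┄·

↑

████████
████████
████████
████████
░╬┄█▲╬─·
╬─┄─╬─┄·
┄╬┄╬█╬┄·
╬╬╬╬╬██·


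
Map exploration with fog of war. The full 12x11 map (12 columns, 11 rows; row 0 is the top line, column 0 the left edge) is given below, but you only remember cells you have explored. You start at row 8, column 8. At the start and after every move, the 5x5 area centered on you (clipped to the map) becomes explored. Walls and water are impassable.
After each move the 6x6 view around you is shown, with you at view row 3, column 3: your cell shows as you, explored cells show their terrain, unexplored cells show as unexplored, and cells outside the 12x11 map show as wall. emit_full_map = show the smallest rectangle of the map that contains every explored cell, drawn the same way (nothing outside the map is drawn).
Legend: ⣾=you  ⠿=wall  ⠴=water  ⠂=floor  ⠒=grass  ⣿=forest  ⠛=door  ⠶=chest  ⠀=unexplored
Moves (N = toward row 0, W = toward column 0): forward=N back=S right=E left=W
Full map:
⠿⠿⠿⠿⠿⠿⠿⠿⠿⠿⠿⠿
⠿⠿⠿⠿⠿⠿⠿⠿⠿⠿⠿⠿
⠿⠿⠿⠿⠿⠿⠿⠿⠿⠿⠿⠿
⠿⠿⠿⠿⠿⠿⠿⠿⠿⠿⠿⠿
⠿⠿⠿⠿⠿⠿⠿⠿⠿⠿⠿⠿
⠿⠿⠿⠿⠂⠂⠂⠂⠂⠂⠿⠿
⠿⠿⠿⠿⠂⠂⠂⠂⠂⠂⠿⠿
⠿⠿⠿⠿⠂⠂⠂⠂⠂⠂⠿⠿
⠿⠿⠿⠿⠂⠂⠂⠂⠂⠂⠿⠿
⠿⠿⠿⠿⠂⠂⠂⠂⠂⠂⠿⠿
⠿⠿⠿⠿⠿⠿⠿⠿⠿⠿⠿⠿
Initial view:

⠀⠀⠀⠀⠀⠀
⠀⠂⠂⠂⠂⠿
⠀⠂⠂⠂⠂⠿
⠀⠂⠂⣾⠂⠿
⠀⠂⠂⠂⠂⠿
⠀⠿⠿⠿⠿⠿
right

⠀⠀⠀⠀⠀⠀
⠂⠂⠂⠂⠿⠿
⠂⠂⠂⠂⠿⠿
⠂⠂⠂⣾⠿⠿
⠂⠂⠂⠂⠿⠿
⠿⠿⠿⠿⠿⠿

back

⠂⠂⠂⠂⠿⠿
⠂⠂⠂⠂⠿⠿
⠂⠂⠂⠂⠿⠿
⠂⠂⠂⣾⠿⠿
⠿⠿⠿⠿⠿⠿
⠿⠿⠿⠿⠿⠿

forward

⠀⠀⠀⠀⠀⠀
⠂⠂⠂⠂⠿⠿
⠂⠂⠂⠂⠿⠿
⠂⠂⠂⣾⠿⠿
⠂⠂⠂⠂⠿⠿
⠿⠿⠿⠿⠿⠿

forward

⠀⠀⠀⠀⠀⠀
⠀⠂⠂⠂⠿⠿
⠂⠂⠂⠂⠿⠿
⠂⠂⠂⣾⠿⠿
⠂⠂⠂⠂⠿⠿
⠂⠂⠂⠂⠿⠿

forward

⠀⠀⠀⠀⠀⠀
⠀⠿⠿⠿⠿⠿
⠀⠂⠂⠂⠿⠿
⠂⠂⠂⣾⠿⠿
⠂⠂⠂⠂⠿⠿
⠂⠂⠂⠂⠿⠿

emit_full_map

⠀⠿⠿⠿⠿⠿
⠀⠂⠂⠂⠿⠿
⠂⠂⠂⣾⠿⠿
⠂⠂⠂⠂⠿⠿
⠂⠂⠂⠂⠿⠿
⠂⠂⠂⠂⠿⠿
⠿⠿⠿⠿⠿⠿

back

⠀⠿⠿⠿⠿⠿
⠀⠂⠂⠂⠿⠿
⠂⠂⠂⠂⠿⠿
⠂⠂⠂⣾⠿⠿
⠂⠂⠂⠂⠿⠿
⠂⠂⠂⠂⠿⠿

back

⠀⠂⠂⠂⠿⠿
⠂⠂⠂⠂⠿⠿
⠂⠂⠂⠂⠿⠿
⠂⠂⠂⣾⠿⠿
⠂⠂⠂⠂⠿⠿
⠿⠿⠿⠿⠿⠿

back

⠂⠂⠂⠂⠿⠿
⠂⠂⠂⠂⠿⠿
⠂⠂⠂⠂⠿⠿
⠂⠂⠂⣾⠿⠿
⠿⠿⠿⠿⠿⠿
⠿⠿⠿⠿⠿⠿

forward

⠀⠂⠂⠂⠿⠿
⠂⠂⠂⠂⠿⠿
⠂⠂⠂⠂⠿⠿
⠂⠂⠂⣾⠿⠿
⠂⠂⠂⠂⠿⠿
⠿⠿⠿⠿⠿⠿

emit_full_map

⠀⠿⠿⠿⠿⠿
⠀⠂⠂⠂⠿⠿
⠂⠂⠂⠂⠿⠿
⠂⠂⠂⠂⠿⠿
⠂⠂⠂⣾⠿⠿
⠂⠂⠂⠂⠿⠿
⠿⠿⠿⠿⠿⠿


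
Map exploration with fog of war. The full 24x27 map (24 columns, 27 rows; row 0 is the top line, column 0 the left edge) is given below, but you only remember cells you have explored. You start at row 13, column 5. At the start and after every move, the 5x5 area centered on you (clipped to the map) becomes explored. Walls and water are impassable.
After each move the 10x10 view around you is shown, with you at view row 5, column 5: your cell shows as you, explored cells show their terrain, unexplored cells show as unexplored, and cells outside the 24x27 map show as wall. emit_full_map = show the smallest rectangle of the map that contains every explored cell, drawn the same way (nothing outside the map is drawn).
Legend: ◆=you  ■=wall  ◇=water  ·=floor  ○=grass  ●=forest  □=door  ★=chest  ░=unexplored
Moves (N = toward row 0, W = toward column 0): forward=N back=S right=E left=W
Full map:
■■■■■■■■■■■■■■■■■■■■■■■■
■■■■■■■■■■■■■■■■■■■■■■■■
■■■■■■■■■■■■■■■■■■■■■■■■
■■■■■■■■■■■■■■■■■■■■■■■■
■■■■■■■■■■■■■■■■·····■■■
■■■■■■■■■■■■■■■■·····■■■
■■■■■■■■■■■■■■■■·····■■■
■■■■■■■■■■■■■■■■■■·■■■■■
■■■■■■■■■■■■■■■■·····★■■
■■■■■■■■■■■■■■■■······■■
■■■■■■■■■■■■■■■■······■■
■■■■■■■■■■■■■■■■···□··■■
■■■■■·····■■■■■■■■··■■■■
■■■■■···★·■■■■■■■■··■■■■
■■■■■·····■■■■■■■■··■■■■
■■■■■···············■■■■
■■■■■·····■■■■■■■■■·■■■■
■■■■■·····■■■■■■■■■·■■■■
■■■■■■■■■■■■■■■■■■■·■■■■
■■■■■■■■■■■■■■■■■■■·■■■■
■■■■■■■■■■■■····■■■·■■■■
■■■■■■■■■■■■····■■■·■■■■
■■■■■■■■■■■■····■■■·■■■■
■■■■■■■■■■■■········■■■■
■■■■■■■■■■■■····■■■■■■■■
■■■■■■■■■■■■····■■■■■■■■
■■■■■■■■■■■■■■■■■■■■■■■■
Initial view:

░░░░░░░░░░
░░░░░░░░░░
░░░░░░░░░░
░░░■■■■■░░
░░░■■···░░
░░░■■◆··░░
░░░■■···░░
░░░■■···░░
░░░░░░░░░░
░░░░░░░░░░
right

░░░░░░░░░░
░░░░░░░░░░
░░░░░░░░░░
░░■■■■■■░░
░░■■····░░
░░■■·◆·★░░
░░■■····░░
░░■■····░░
░░░░░░░░░░
░░░░░░░░░░

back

░░░░░░░░░░
░░░░░░░░░░
░░■■■■■■░░
░░■■····░░
░░■■···★░░
░░■■·◆··░░
░░■■····░░
░░░■····░░
░░░░░░░░░░
░░░░░░░░░░

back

░░░░░░░░░░
░░■■■■■■░░
░░■■····░░
░░■■···★░░
░░■■····░░
░░■■·◆··░░
░░░■····░░
░░░■····░░
░░░░░░░░░░
░░░░░░░░░░

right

░░░░░░░░░░
░■■■■■■░░░
░■■····░░░
░■■···★·░░
░■■·····░░
░■■··◆··░░
░░■·····░░
░░■·····░░
░░░░░░░░░░
░░░░░░░░░░

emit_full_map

■■■■■■░
■■····░
■■···★·
■■·····
■■··◆··
░■·····
░■·····

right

░░░░░░░░░░
■■■■■■░░░░
■■····░░░░
■■···★·■░░
■■·····■░░
■■···◆··░░
░■·····■░░
░■·····■░░
░░░░░░░░░░
░░░░░░░░░░

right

░░░░░░░░░░
■■■■■░░░░░
■····░░░░░
■···★·■■░░
■·····■■░░
■····◆··░░
■·····■■░░
■·····■■░░
░░░░░░░░░░
░░░░░░░░░░

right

░░░░░░░░░░
■■■■░░░░░░
····░░░░░░
···★·■■■░░
·····■■■░░
·····◆··░░
·····■■■░░
·····■■■░░
░░░░░░░░░░
░░░░░░░░░░

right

░░░░░░░░░░
■■■░░░░░░░
···░░░░░░░
··★·■■■■░░
····■■■■░░
·····◆··░░
····■■■■░░
····■■■■░░
░░░░░░░░░░
░░░░░░░░░░

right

░░░░░░░░░░
■■░░░░░░░░
··░░░░░░░░
·★·■■■■■░░
···■■■■■░░
·····◆··░░
···■■■■■░░
···■■■■■░░
░░░░░░░░░░
░░░░░░░░░░

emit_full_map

■■■■■■░░░░░░
■■····░░░░░░
■■···★·■■■■■
■■·····■■■■■
■■·······◆··
░■·····■■■■■
░■·····■■■■■

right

░░░░░░░░░░
■░░░░░░░░░
·░░░░░░░░░
★·■■■■■■░░
··■■■■■■░░
·····◆··░░
··■■■■■■░░
··■■■■■■░░
░░░░░░░░░░
░░░░░░░░░░

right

░░░░░░░░░░
░░░░░░░░░░
░░░░░░░░░░
·■■■■■■■░░
·■■■■■■■░░
·····◆··░░
·■■■■■■■░░
·■■■■■■■░░
░░░░░░░░░░
░░░░░░░░░░

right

░░░░░░░░░░
░░░░░░░░░░
░░░░░░░░░░
■■■■■■■■░░
■■■■■■■■░░
·····◆··░░
■■■■■■■■░░
■■■■■■■■░░
░░░░░░░░░░
░░░░░░░░░░

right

░░░░░░░░░░
░░░░░░░░░░
░░░░░░░░░░
■■■■■■■·░░
■■■■■■■·░░
·····◆··░░
■■■■■■■■░░
■■■■■■■■░░
░░░░░░░░░░
░░░░░░░░░░

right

░░░░░░░░░░
░░░░░░░░░░
░░░░░░░░░░
■■■■■■··░░
■■■■■■··░░
·····◆··░░
■■■■■■■·░░
■■■■■■■·░░
░░░░░░░░░░
░░░░░░░░░░

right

░░░░░░░░░░
░░░░░░░░░░
░░░░░░░░░░
■■■■■··■░░
■■■■■··■░░
·····◆·■░░
■■■■■■·■░░
■■■■■■·■░░
░░░░░░░░░░
░░░░░░░░░░

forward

░░░░░░░░░░
░░░░░░░░░░
░░░░░░░░░░
░░░■■··■░░
■■■■■··■░░
■■■■■◆·■░░
·······■░░
■■■■■■·■░░
■■■■■■·■░░
░░░░░░░░░░

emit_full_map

■■■■■■░░░░░░░░░░░░
■■····░░░░░░░■■··■
■■···★·■■■■■■■■··■
■■·····■■■■■■■■◆·■
■■···············■
░■·····■■■■■■■■■·■
░■·····■■■■■■■■■·■

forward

░░░░░░░░░░
░░░░░░░░░░
░░░░░░░░░░
░░░···□·░░
░░░■■··■░░
■■■■■◆·■░░
■■■■■··■░░
·······■░░
■■■■■■·■░░
■■■■■■·■░░

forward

░░░░░░░░░░
░░░░░░░░░░
░░░░░░░░░░
░░░·····░░
░░░···□·░░
░░░■■◆·■░░
■■■■■··■░░
■■■■■··■░░
·······■░░
■■■■■■·■░░

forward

░░░░░░░░░░
░░░░░░░░░░
░░░░░░░░░░
░░░·····░░
░░░·····░░
░░░··◆□·░░
░░░■■··■░░
■■■■■··■░░
■■■■■··■░░
·······■░░

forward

░░░░░░░░░░
░░░░░░░░░░
░░░░░░░░░░
░░░·····░░
░░░·····░░
░░░··◆··░░
░░░···□·░░
░░░■■··■░░
■■■■■··■░░
■■■■■··■░░

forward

░░░░░░░░░░
░░░░░░░░░░
░░░░░░░░░░
░░░■■·■■░░
░░░·····░░
░░░··◆··░░
░░░·····░░
░░░···□·░░
░░░■■··■░░
■■■■■··■░░

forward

░░░░░░░░░░
░░░░░░░░░░
░░░░░░░░░░
░░░·····░░
░░░■■·■■░░
░░░··◆··░░
░░░·····░░
░░░·····░░
░░░···□·░░
░░░■■··■░░

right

░░░░░░░░░░
░░░░░░░░░░
░░░░░░░░░░
░░·····■░░
░░■■·■■■░░
░░···◆·★░░
░░······░░
░░······░░
░░···□·░░░
░░■■··■░░░

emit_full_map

░░░░░░░░░░░░░·····■
░░░░░░░░░░░░░■■·■■■
░░░░░░░░░░░░░···◆·★
░░░░░░░░░░░░░······
░░░░░░░░░░░░░······
■■■■■■░░░░░░░···□·░
■■····░░░░░░░■■··■░
■■···★·■■■■■■■■··■░
■■·····■■■■■■■■··■░
■■···············■░
░■·····■■■■■■■■■·■░
░■·····■■■■■■■■■·■░


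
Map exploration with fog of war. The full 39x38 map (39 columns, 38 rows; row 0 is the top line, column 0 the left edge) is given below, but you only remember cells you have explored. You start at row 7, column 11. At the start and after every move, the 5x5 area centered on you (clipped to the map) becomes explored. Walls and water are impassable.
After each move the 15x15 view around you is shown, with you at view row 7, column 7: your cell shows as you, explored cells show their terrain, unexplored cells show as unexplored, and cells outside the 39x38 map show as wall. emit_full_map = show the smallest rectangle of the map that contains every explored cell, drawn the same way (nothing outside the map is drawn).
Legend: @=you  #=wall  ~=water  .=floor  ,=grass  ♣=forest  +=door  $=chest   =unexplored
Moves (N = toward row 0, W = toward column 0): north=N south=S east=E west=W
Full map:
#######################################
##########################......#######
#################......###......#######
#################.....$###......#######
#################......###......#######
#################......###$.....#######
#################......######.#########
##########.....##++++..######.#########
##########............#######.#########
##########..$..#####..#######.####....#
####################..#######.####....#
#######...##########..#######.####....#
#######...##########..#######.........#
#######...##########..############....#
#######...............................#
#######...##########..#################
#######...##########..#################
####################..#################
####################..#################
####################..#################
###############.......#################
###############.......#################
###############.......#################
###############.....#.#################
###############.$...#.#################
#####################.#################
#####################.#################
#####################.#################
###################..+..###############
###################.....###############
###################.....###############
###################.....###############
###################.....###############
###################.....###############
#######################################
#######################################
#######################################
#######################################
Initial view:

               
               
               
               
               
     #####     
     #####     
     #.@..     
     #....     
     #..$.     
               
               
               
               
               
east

               
               
               
               
               
    ######     
    ######     
    #..@..     
    #.....     
    #..$..     
               
               
               
               
               

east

               
               
               
               
               
   #######     
   #######     
   #...@.#     
   #......     
   #..$..#     
               
               
               
               
               

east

               
               
               
               
               
  ########     
  ########     
  #....@##     
  #.......     
  #..$..##     
               
               
               
               
               

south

               
               
               
               
  ########     
  ########     
  #.....##     
  #....@..     
  #..$..##     
     #####     
               
               
               
               
               

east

               
               
               
               
 ########      
 ########.     
 #.....##+     
 #.....@..     
 #..$..###     
    ######     
               
               
               
               
               

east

               
               
               
               
########       
########..     
#.....##++     
#......@..     
#..$..####     
   #######     
               
               
               
               
               

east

               
               
               
               
#######        
#######...     
.....##+++     
.......@..     
..$..#####     
  ########     
               
               
               
               
               

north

               
               
               
               
               
#######...     
#######...     
.....##@++     
..........     
..$..#####     
  ########     
               
               
               
               

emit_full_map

########...
########...
#.....##@++
#..........
#..$..#####
   ########

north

###############
               
               
               
               
     ##...     
#######...     
#######@..     
.....##+++     
..........     
..$..#####     
  ########     
               
               
               

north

###############
###############
               
               
               
     ##...     
     ##...     
#######@..     
#######...     
.....##+++     
..........     
..$..#####     
  ########     
               
               

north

###############
###############
###############
               
               
     ##...     
     ##...     
     ##@..     
#######...     
#######...     
.....##+++     
..........     
..$..#####     
  ########     
               

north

###############
###############
###############
###############
               
     #####     
     ##...     
     ##@..     
     ##...     
#######...     
#######...     
.....##+++     
..........     
..$..#####     
  ########     

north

###############
###############
###############
###############
###############
     #####     
     #####     
     ##@..     
     ##...     
     ##...     
#######...     
#######...     
.....##+++     
..........     
..$..#####     

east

###############
###############
###############
###############
###############
    ######     
    ######     
    ##.@..     
    ##....     
    ##....     
######...      
######...      
....##+++      
.........      
.$..#####      

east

###############
###############
###############
###############
###############
   #######     
   #######     
   ##..@..     
   ##.....     
   ##.....     
#####...       
#####...       
...##+++       
........       
$..#####       

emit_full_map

      #######
      #######
      ##..@..
      ##.....
      ##.....
########...  
########...  
#.....##+++  
#..........  
#..$..#####  
   ########  


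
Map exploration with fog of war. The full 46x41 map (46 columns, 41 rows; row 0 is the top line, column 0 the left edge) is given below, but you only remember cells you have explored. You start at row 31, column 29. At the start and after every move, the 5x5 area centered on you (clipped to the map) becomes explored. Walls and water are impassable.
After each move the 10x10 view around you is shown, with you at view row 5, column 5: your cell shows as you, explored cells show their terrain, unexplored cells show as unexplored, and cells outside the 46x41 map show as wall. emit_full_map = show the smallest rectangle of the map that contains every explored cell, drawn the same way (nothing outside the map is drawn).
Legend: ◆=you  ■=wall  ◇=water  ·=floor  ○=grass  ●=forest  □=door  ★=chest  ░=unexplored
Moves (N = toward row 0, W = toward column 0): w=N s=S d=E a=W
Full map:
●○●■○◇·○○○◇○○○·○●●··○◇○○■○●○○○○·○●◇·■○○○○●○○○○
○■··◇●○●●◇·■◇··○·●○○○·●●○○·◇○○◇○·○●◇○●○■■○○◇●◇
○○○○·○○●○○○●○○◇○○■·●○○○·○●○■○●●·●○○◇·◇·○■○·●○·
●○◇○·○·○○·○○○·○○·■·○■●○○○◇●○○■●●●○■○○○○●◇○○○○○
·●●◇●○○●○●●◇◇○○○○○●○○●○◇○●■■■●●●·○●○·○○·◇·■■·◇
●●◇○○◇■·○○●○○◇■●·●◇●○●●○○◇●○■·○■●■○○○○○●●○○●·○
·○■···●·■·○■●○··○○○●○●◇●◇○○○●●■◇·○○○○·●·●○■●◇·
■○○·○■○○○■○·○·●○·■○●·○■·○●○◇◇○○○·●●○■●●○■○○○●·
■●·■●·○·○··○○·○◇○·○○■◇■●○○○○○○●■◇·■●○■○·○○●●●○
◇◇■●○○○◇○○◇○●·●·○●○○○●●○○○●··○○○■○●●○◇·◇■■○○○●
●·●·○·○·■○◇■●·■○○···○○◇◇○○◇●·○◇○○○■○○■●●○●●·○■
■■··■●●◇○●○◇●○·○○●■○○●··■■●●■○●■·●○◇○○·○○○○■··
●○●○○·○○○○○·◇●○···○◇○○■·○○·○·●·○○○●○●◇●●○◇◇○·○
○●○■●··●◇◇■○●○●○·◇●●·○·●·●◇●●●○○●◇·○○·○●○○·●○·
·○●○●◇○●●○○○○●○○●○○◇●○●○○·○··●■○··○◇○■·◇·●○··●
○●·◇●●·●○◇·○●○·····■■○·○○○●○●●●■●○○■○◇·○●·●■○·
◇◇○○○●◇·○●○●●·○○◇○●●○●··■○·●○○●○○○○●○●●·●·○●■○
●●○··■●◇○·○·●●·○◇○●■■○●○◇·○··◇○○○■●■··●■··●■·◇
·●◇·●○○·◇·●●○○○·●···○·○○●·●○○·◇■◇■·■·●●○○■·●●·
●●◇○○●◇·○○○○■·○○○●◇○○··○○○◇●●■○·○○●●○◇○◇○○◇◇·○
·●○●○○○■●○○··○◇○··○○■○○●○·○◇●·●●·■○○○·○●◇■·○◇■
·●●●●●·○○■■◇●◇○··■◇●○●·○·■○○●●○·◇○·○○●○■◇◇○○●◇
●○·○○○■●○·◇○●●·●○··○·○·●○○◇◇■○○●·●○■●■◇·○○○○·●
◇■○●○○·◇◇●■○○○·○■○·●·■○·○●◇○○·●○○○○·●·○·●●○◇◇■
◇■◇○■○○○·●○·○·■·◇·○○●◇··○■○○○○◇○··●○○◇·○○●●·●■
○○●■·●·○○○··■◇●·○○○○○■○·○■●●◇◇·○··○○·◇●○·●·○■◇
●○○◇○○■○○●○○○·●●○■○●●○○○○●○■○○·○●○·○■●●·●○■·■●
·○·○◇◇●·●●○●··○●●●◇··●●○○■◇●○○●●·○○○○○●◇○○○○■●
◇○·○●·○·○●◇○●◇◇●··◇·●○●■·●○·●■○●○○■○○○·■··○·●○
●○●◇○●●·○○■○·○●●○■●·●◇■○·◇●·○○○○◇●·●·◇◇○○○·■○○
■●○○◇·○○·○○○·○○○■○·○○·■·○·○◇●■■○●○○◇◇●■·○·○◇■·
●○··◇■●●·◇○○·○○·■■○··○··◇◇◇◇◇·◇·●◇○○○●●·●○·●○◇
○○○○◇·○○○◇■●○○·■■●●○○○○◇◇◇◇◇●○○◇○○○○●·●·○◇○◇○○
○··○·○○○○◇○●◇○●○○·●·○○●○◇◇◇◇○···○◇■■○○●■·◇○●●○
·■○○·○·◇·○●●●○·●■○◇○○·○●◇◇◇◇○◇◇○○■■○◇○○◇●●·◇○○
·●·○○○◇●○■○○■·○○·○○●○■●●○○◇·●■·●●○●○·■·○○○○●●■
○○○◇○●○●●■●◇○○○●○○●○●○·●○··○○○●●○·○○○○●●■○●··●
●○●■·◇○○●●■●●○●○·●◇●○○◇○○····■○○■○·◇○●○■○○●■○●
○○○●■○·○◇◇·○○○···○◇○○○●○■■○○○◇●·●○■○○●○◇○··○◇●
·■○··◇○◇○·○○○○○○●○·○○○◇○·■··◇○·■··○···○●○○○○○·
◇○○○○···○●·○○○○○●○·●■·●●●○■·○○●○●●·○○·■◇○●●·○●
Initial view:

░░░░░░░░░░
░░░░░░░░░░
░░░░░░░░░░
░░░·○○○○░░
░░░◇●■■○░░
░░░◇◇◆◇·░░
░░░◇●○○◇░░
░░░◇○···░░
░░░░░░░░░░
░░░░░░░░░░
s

░░░░░░░░░░
░░░░░░░░░░
░░░·○○○○░░
░░░◇●■■○░░
░░░◇◇·◇·░░
░░░◇●◆○◇░░
░░░◇○···░░
░░░◇○◇◇○░░
░░░░░░░░░░
░░░░░░░░░░

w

░░░░░░░░░░
░░░░░░░░░░
░░░░░░░░░░
░░░·○○○○░░
░░░◇●■■○░░
░░░◇◇◆◇·░░
░░░◇●○○◇░░
░░░◇○···░░
░░░◇○◇◇○░░
░░░░░░░░░░

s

░░░░░░░░░░
░░░░░░░░░░
░░░·○○○○░░
░░░◇●■■○░░
░░░◇◇·◇·░░
░░░◇●◆○◇░░
░░░◇○···░░
░░░◇○◇◇○░░
░░░░░░░░░░
░░░░░░░░░░

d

░░░░░░░░░░
░░░░░░░░░░
░░·○○○○░░░
░░◇●■■○●░░
░░◇◇·◇·●░░
░░◇●○◆◇○░░
░░◇○···○░░
░░◇○◇◇○○░░
░░░░░░░░░░
░░░░░░░░░░

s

░░░░░░░░░░
░░·○○○○░░░
░░◇●■■○●░░
░░◇◇·◇·●░░
░░◇●○○◇○░░
░░◇○·◆·○░░
░░◇○◇◇○○░░
░░░●■·●●░░
░░░░░░░░░░
░░░░░░░░░░

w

░░░░░░░░░░
░░░░░░░░░░
░░·○○○○░░░
░░◇●■■○●░░
░░◇◇·◇·●░░
░░◇●○◆◇○░░
░░◇○···○░░
░░◇○◇◇○○░░
░░░●■·●●░░
░░░░░░░░░░

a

░░░░░░░░░░
░░░░░░░░░░
░░░·○○○○░░
░░░◇●■■○●░
░░░◇◇·◇·●░
░░░◇●◆○◇○░
░░░◇○···○░
░░░◇○◇◇○○░
░░░░●■·●●░
░░░░░░░░░░

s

░░░░░░░░░░
░░░·○○○○░░
░░░◇●■■○●░
░░░◇◇·◇·●░
░░░◇●○○◇○░
░░░◇○◆··○░
░░░◇○◇◇○○░
░░░·●■·●●░
░░░░░░░░░░
░░░░░░░░░░

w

░░░░░░░░░░
░░░░░░░░░░
░░░·○○○○░░
░░░◇●■■○●░
░░░◇◇·◇·●░
░░░◇●◆○◇○░
░░░◇○···○░
░░░◇○◇◇○○░
░░░·●■·●●░
░░░░░░░░░░

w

░░░░░░░░░░
░░░░░░░░░░
░░░░░░░░░░
░░░·○○○○░░
░░░◇●■■○●░
░░░◇◇◆◇·●░
░░░◇●○○◇○░
░░░◇○···○░
░░░◇○◇◇○○░
░░░·●■·●●░

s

░░░░░░░░░░
░░░░░░░░░░
░░░·○○○○░░
░░░◇●■■○●░
░░░◇◇·◇·●░
░░░◇●◆○◇○░
░░░◇○···○░
░░░◇○◇◇○○░
░░░·●■·●●░
░░░░░░░░░░

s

░░░░░░░░░░
░░░·○○○○░░
░░░◇●■■○●░
░░░◇◇·◇·●░
░░░◇●○○◇○░
░░░◇○◆··○░
░░░◇○◇◇○○░
░░░·●■·●●░
░░░░░░░░░░
░░░░░░░░░░

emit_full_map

·○○○○░
◇●■■○●
◇◇·◇·●
◇●○○◇○
◇○◆··○
◇○◇◇○○
·●■·●●
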